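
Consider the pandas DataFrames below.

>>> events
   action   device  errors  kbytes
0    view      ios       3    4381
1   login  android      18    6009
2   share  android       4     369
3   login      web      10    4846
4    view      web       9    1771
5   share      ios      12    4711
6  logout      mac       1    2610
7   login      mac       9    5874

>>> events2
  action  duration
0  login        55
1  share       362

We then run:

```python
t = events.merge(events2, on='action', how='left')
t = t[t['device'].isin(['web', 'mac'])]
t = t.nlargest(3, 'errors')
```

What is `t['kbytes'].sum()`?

12491

merge on 'action' (how='left') → 8 rows:
   action   device  errors  kbytes  duration
0    view      ios       3    4381       NaN
1   login  android      18    6009      55.0
2   share  android       4     369     362.0
3   login      web      10    4846      55.0
4    view      web       9    1771       NaN
5   share      ios      12    4711     362.0
6  logout      mac       1    2610       NaN
7   login      mac       9    5874      55.0
filter rows where device in ['web', 'mac']:
   action device  errors  kbytes  duration
3   login    web      10    4846      55.0
4    view    web       9    1771       NaN
6  logout    mac       1    2610       NaN
7   login    mac       9    5874      55.0
take 3 rows with largest errors:
  action device  errors  kbytes  duration
3  login    web      10    4846      55.0
4   view    web       9    1771       NaN
7  login    mac       9    5874      55.0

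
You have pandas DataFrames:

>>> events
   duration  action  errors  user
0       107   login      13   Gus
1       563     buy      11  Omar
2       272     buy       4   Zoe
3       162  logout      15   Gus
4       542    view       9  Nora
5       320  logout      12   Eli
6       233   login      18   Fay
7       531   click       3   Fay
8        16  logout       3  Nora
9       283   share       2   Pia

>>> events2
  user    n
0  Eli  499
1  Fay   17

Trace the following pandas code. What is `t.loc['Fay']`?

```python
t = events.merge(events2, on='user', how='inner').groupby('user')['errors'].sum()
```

merge on 'user' (how='inner') → 3 rows:
   duration  action  errors user    n
0       320  logout      12  Eli  499
1       233   login      18  Fay   17
2       531   click       3  Fay   17
group by user, sum of errors:
user
Eli    12
Fay    21
Name: errors, dtype: int64
Taking the value at index 'Fay' gives 21.

21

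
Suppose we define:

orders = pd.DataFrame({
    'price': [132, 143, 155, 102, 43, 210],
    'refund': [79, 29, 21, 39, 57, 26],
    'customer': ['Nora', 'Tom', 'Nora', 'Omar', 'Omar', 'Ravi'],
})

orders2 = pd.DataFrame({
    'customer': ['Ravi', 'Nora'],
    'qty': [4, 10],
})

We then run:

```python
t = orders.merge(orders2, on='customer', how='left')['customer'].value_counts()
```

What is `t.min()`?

1

merge on 'customer' (how='left') → 6 rows:
   price  refund customer   qty
0    132      79     Nora  10.0
1    143      29      Tom   NaN
2    155      21     Nora  10.0
3    102      39     Omar   NaN
4     43      57     Omar   NaN
5    210      26     Ravi   4.0
value_counts of customer:
customer
Nora    2
Omar    2
Tom     1
Ravi    1
Name: count, dtype: int64
The min of the resulting series is 1.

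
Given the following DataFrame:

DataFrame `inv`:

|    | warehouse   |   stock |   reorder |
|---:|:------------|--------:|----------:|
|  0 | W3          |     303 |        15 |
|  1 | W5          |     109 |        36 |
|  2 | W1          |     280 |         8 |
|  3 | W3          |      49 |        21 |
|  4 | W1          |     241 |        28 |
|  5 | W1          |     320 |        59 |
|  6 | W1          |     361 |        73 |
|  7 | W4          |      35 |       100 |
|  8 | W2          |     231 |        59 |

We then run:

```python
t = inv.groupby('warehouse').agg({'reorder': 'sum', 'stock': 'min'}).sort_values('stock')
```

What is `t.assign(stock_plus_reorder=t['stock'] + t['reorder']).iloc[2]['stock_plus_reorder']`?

group by warehouse: sum(reorder), min(stock):
           reorder  stock
warehouse                
W1             168    241
W2              59    231
W3              36     49
W4             100     35
W5              36    109
sort by stock:
           reorder  stock
warehouse                
W4             100     35
W3              36     49
W5              36    109
W2              59    231
W1             168    241
add column stock_plus_reorder = t['stock'] + t['reorder']:
           reorder  stock  stock_plus_reorder
warehouse                                    
W4             100     35                 135
W3              36     49                  85
W5              36    109                 145
W2              59    231                 290
W1             168    241                 409
value at position 2, column 'stock_plus_reorder' → 145

145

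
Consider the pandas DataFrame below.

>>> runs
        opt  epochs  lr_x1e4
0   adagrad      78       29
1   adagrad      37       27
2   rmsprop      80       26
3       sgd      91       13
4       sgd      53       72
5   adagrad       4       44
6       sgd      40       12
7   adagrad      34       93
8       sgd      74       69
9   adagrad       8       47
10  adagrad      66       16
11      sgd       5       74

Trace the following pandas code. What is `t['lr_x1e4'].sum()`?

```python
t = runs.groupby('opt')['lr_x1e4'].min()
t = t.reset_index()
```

group by opt, min of lr_x1e4:
opt
adagrad    16
rmsprop    26
sgd        12
Name: lr_x1e4, dtype: int64
reset_index():
       opt  lr_x1e4
0  adagrad       16
1  rmsprop       26
2      sgd       12

54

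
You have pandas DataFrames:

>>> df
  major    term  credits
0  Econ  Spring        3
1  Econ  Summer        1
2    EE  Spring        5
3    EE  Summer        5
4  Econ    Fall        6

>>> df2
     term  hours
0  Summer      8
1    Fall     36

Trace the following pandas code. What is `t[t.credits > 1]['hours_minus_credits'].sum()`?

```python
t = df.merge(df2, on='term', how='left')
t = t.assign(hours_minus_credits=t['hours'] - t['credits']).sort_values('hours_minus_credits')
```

33.0

merge on 'term' (how='left') → 5 rows:
  major    term  credits  hours
0  Econ  Spring        3    NaN
1  Econ  Summer        1    8.0
2    EE  Spring        5    NaN
3    EE  Summer        5    8.0
4  Econ    Fall        6   36.0
add column hours_minus_credits = t['hours'] - t['credits']:
  major    term  credits  hours  hours_minus_credits
0  Econ  Spring        3    NaN                  NaN
1  Econ  Summer        1    8.0                  7.0
2    EE  Spring        5    NaN                  NaN
3    EE  Summer        5    8.0                  3.0
4  Econ    Fall        6   36.0                 30.0
sort by hours_minus_credits:
  major    term  credits  hours  hours_minus_credits
3    EE  Summer        5    8.0                  3.0
1  Econ  Summer        1    8.0                  7.0
4  Econ    Fall        6   36.0                 30.0
0  Econ  Spring        3    NaN                  NaN
2    EE  Spring        5    NaN                  NaN
filter rows where credits > 1:
  major    term  credits  hours  hours_minus_credits
3    EE  Summer        5    8.0                  3.0
4  Econ    Fall        6   36.0                 30.0
0  Econ  Spring        3    NaN                  NaN
2    EE  Spring        5    NaN                  NaN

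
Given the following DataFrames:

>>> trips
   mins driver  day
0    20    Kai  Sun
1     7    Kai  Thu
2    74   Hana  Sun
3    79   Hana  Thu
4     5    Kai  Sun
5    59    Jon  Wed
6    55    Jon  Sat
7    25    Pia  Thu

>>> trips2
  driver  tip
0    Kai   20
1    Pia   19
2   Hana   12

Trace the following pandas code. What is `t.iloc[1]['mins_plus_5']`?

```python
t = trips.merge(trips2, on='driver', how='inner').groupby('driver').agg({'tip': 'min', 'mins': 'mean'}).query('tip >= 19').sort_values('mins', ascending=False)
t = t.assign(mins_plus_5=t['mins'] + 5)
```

15.6666666667

merge on 'driver' (how='inner') → 6 rows:
   mins driver  day  tip
0    20    Kai  Sun   20
1     7    Kai  Thu   20
2    74   Hana  Sun   12
3    79   Hana  Thu   12
4     5    Kai  Sun   20
5    25    Pia  Thu   19
group by driver: min(tip), mean(mins):
        tip       mins
driver                
Hana     12  76.500000
Kai      20  10.666667
Pia      19  25.000000
filter rows where tip >= 19:
        tip       mins
driver                
Kai      20  10.666667
Pia      19  25.000000
sort by mins descending:
        tip       mins
driver                
Pia      19  25.000000
Kai      20  10.666667
add column mins_plus_5 = t['mins'] + 5:
        tip       mins  mins_plus_5
driver                             
Pia      19  25.000000    30.000000
Kai      20  10.666667    15.666667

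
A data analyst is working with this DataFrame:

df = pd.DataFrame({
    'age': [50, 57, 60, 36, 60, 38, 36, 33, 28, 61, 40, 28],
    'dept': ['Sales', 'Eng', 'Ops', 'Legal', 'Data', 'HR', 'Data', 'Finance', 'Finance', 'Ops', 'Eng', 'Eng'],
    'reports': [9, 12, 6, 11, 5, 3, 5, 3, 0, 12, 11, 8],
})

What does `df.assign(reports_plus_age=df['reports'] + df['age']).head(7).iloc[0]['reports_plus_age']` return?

59

add column reports_plus_age = df['reports'] + df['age']:
    age     dept  reports  reports_plus_age
0    50    Sales        9                59
1    57      Eng       12                69
2    60      Ops        6                66
3    36    Legal       11                47
4    60     Data        5                65
5    38       HR        3                41
6    36     Data        5                41
7    33  Finance        3                36
8    28  Finance        0                28
9    61      Ops       12                73
10   40      Eng       11                51
11   28      Eng        8                36
take first 7 rows:
   age   dept  reports  reports_plus_age
0   50  Sales        9                59
1   57    Eng       12                69
2   60    Ops        6                66
3   36  Legal       11                47
4   60   Data        5                65
5   38     HR        3                41
6   36   Data        5                41
Finally, value at position 0, column 'reports_plus_age' = 59.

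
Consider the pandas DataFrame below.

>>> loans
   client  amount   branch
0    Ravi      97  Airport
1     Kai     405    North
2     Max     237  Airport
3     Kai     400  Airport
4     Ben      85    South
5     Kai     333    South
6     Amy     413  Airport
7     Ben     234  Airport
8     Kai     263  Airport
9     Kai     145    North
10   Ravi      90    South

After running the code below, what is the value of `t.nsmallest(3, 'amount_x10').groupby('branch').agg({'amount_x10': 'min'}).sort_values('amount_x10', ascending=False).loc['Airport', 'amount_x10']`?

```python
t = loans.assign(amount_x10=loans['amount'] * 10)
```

970

add column amount_x10 = loans['amount'] * 10:
   client  amount   branch  amount_x10
0    Ravi      97  Airport         970
1     Kai     405    North        4050
2     Max     237  Airport        2370
3     Kai     400  Airport        4000
4     Ben      85    South         850
5     Kai     333    South        3330
6     Amy     413  Airport        4130
7     Ben     234  Airport        2340
8     Kai     263  Airport        2630
9     Kai     145    North        1450
10   Ravi      90    South         900
take 3 rows with smallest amount_x10:
   client  amount   branch  amount_x10
4     Ben      85    South         850
10   Ravi      90    South         900
0    Ravi      97  Airport         970
group by branch, min of amount_x10:
         amount_x10
branch             
Airport         970
South           850
sort by amount_x10 descending:
         amount_x10
branch             
Airport         970
South           850
So loc['Airport', 'amount_x10'] = 970.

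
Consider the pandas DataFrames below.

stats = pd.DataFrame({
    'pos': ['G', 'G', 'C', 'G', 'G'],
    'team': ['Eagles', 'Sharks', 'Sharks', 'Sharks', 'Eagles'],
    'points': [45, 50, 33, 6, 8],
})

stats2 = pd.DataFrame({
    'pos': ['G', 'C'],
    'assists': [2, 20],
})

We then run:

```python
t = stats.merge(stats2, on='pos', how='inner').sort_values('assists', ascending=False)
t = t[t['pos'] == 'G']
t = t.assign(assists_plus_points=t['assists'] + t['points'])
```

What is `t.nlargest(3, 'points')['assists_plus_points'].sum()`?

109

merge on 'pos' (how='inner') → 5 rows:
  pos    team  points  assists
0   G  Eagles      45        2
1   G  Sharks      50        2
2   C  Sharks      33       20
3   G  Sharks       6        2
4   G  Eagles       8        2
sort by assists descending:
  pos    team  points  assists
2   C  Sharks      33       20
0   G  Eagles      45        2
1   G  Sharks      50        2
3   G  Sharks       6        2
4   G  Eagles       8        2
filter rows where pos == 'G':
  pos    team  points  assists
0   G  Eagles      45        2
1   G  Sharks      50        2
3   G  Sharks       6        2
4   G  Eagles       8        2
add column assists_plus_points = t['assists'] + t['points']:
  pos    team  points  assists  assists_plus_points
0   G  Eagles      45        2                   47
1   G  Sharks      50        2                   52
3   G  Sharks       6        2                    8
4   G  Eagles       8        2                   10
take 3 rows with largest points:
  pos    team  points  assists  assists_plus_points
1   G  Sharks      50        2                   52
0   G  Eagles      45        2                   47
4   G  Eagles       8        2                   10
Reading off the sum of column 'assists_plus_points', we get 109.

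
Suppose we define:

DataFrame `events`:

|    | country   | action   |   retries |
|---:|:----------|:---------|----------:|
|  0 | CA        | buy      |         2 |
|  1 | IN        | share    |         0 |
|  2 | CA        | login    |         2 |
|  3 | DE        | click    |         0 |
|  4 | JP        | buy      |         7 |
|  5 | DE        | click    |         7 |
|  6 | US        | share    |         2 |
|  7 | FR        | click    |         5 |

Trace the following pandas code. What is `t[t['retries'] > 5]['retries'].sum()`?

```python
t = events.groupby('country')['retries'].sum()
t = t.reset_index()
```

group by country, sum of retries:
country
CA    4
DE    7
FR    5
IN    0
JP    7
US    2
Name: retries, dtype: int64
reset_index():
  country  retries
0      CA        4
1      DE        7
2      FR        5
3      IN        0
4      JP        7
5      US        2
filter rows where retries > 5:
  country  retries
1      DE        7
4      JP        7

14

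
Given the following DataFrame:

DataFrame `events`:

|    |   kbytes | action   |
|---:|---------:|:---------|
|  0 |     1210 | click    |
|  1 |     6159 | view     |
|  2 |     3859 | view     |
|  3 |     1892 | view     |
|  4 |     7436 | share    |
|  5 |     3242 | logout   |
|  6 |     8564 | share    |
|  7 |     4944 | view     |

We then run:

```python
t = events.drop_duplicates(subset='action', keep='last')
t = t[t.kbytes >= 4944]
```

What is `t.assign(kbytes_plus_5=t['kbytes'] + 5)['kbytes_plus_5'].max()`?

drop duplicate action (keep=last):
   kbytes  action
0    1210   click
5    3242  logout
6    8564   share
7    4944    view
filter rows where kbytes >= 4944:
   kbytes action
6    8564  share
7    4944   view
add column kbytes_plus_5 = t['kbytes'] + 5:
   kbytes action  kbytes_plus_5
6    8564  share           8569
7    4944   view           4949
Reading off the max of column 'kbytes_plus_5', we get 8569.

8569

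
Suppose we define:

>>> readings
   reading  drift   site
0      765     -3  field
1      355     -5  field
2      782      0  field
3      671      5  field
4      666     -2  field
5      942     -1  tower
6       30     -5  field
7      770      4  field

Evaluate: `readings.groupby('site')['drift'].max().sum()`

4

group by site, max of drift:
site
field    5
tower   -1
Name: drift, dtype: int64
Hence 4.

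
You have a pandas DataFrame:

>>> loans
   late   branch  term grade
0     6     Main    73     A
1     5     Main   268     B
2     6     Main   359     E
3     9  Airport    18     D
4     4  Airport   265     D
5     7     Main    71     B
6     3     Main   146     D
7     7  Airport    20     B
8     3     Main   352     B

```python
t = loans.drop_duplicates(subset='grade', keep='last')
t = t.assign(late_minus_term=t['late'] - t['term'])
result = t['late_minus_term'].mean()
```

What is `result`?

-228.0

drop duplicate grade (keep=last):
   late branch  term grade
0     6   Main    73     A
2     6   Main   359     E
6     3   Main   146     D
8     3   Main   352     B
add column late_minus_term = t['late'] - t['term']:
   late branch  term grade  late_minus_term
0     6   Main    73     A              -67
2     6   Main   359     E             -353
6     3   Main   146     D             -143
8     3   Main   352     B             -349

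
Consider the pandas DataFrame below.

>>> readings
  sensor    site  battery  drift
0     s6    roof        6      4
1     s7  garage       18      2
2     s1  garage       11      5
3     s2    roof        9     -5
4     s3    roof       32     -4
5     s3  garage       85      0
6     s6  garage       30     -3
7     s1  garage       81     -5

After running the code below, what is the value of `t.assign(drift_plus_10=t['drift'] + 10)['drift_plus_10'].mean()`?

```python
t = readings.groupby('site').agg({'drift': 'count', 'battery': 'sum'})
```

14.0

group by site: count(drift), sum(battery):
        drift  battery
site                  
garage      5      225
roof        3       47
add column drift_plus_10 = t['drift'] + 10:
        drift  battery  drift_plus_10
site                                 
garage      5      225             15
roof        3       47             13
Taking the mean of column 'drift_plus_10' gives 14.0.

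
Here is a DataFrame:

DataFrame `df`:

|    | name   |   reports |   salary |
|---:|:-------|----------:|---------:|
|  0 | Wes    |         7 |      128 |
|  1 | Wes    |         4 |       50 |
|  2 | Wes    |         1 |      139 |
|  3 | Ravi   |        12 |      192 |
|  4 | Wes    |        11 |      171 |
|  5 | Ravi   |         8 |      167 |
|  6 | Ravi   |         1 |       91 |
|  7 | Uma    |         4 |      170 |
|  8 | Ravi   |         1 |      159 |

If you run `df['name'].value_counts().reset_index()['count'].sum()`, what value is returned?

9

value_counts of name:
name
Wes     4
Ravi    4
Uma     1
Name: count, dtype: int64
reset_index():
   name  count
0   Wes      4
1  Ravi      4
2   Uma      1
Taking the sum of column 'count' gives 9.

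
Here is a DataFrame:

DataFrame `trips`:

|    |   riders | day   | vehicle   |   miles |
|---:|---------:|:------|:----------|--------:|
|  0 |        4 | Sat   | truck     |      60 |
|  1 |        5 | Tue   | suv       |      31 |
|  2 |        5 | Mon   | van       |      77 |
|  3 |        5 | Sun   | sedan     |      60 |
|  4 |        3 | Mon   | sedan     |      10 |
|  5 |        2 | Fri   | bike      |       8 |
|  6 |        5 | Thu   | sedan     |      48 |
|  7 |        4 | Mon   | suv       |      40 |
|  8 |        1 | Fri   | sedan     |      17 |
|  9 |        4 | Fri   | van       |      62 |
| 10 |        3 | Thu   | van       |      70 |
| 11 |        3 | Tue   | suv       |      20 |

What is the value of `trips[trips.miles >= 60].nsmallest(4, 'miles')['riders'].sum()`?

filter rows where miles >= 60:
    riders  day vehicle  miles
0        4  Sat   truck     60
2        5  Mon     van     77
3        5  Sun   sedan     60
9        4  Fri     van     62
10       3  Thu     van     70
take 4 rows with smallest miles:
    riders  day vehicle  miles
0        4  Sat   truck     60
3        5  Sun   sedan     60
9        4  Fri     van     62
10       3  Thu     van     70

16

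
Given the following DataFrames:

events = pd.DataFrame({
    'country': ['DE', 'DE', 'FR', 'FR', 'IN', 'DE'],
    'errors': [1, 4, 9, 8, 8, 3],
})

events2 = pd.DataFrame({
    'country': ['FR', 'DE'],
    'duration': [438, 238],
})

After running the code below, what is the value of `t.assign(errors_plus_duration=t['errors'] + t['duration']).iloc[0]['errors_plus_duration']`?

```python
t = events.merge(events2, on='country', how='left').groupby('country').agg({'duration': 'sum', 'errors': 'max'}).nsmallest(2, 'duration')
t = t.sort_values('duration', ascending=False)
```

merge on 'country' (how='left') → 6 rows:
  country  errors  duration
0      DE       1     238.0
1      DE       4     238.0
2      FR       9     438.0
3      FR       8     438.0
4      IN       8       NaN
5      DE       3     238.0
group by country: sum(duration), max(errors):
         duration  errors
country                  
DE          714.0       4
FR          876.0       9
IN            0.0       8
take 2 rows with smallest duration:
         duration  errors
country                  
IN            0.0       8
DE          714.0       4
sort by duration descending:
         duration  errors
country                  
DE          714.0       4
IN            0.0       8
add column errors_plus_duration = t['errors'] + t['duration']:
         duration  errors  errors_plus_duration
country                                        
DE          714.0       4                 718.0
IN            0.0       8                   8.0
So iloc[0]['errors_plus_duration'] = 718.0.

718.0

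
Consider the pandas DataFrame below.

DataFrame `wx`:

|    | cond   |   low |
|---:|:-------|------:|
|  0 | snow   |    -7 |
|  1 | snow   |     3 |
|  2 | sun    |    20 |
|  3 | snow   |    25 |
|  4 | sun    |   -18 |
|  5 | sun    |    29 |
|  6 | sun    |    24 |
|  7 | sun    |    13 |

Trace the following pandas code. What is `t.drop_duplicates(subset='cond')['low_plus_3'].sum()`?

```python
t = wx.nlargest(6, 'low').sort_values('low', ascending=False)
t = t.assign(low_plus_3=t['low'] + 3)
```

60

take 6 rows with largest low:
   cond  low
5   sun   29
3  snow   25
6   sun   24
2   sun   20
7   sun   13
1  snow    3
sort by low descending:
   cond  low
5   sun   29
3  snow   25
6   sun   24
2   sun   20
7   sun   13
1  snow    3
add column low_plus_3 = t['low'] + 3:
   cond  low  low_plus_3
5   sun   29          32
3  snow   25          28
6   sun   24          27
2   sun   20          23
7   sun   13          16
1  snow    3           6
drop duplicate cond (keep=first):
   cond  low  low_plus_3
5   sun   29          32
3  snow   25          28
sum of column 'low_plus_3' → 60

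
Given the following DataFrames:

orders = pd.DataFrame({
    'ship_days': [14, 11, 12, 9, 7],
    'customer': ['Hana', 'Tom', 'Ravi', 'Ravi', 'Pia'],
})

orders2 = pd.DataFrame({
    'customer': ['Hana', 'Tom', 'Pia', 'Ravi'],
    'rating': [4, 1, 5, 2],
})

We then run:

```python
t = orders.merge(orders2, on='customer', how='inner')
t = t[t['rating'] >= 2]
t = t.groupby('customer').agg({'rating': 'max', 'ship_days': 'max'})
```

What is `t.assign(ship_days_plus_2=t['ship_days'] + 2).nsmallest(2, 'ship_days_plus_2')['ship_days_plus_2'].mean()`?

11.5

merge on 'customer' (how='inner') → 5 rows:
   ship_days customer  rating
0         14     Hana       4
1         11      Tom       1
2         12     Ravi       2
3          9     Ravi       2
4          7      Pia       5
filter rows where rating >= 2:
   ship_days customer  rating
0         14     Hana       4
2         12     Ravi       2
3          9     Ravi       2
4          7      Pia       5
group by customer: max(rating), max(ship_days):
          rating  ship_days
customer                   
Hana           4         14
Pia            5          7
Ravi           2         12
add column ship_days_plus_2 = t['ship_days'] + 2:
          rating  ship_days  ship_days_plus_2
customer                                     
Hana           4         14                16
Pia            5          7                 9
Ravi           2         12                14
take 2 rows with smallest ship_days_plus_2:
          rating  ship_days  ship_days_plus_2
customer                                     
Pia            5          7                 9
Ravi           2         12                14
Then the mean of column 'ship_days_plus_2': 11.5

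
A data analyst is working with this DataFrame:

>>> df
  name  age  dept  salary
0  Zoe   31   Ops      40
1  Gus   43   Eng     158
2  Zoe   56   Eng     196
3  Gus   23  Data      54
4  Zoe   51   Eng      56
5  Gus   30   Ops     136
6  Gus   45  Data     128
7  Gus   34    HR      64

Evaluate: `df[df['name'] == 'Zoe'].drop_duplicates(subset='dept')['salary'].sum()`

filter rows where name == 'Zoe':
  name  age dept  salary
0  Zoe   31  Ops      40
2  Zoe   56  Eng     196
4  Zoe   51  Eng      56
drop duplicate dept (keep=first):
  name  age dept  salary
0  Zoe   31  Ops      40
2  Zoe   56  Eng     196
Reading off the sum of column 'salary', we get 236.

236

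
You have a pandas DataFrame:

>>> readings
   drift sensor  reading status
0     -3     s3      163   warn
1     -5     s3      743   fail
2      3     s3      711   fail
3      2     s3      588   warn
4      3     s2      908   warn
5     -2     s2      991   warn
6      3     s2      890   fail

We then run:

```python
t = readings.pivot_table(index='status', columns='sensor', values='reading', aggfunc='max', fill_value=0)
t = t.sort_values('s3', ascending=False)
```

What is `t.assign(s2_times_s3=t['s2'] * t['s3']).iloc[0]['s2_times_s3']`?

pivot: rows=status, cols=sensor, max(reading):
sensor   s2   s3
status          
fail    890  743
warn    991  588
sort by s3 descending:
sensor   s2   s3
status          
fail    890  743
warn    991  588
add column s2_times_s3 = t['s2'] * t['s3']:
sensor   s2   s3  s2_times_s3
status                       
fail    890  743       661270
warn    991  588       582708
Taking the value at position 0, column 's2_times_s3' gives 661270.

661270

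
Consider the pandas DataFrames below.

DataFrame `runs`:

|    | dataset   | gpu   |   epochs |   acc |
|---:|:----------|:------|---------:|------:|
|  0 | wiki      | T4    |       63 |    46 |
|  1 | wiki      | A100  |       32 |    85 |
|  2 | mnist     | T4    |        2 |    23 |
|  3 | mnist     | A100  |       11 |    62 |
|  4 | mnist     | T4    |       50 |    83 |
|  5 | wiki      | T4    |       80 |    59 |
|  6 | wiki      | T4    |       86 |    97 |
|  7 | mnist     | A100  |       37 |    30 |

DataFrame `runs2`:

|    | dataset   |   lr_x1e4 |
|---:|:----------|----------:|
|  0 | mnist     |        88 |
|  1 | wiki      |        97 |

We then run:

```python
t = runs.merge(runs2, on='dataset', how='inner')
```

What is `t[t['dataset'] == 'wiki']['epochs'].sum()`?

merge on 'dataset' (how='inner') → 8 rows:
  dataset   gpu  epochs  acc  lr_x1e4
0    wiki    T4      63   46       97
1    wiki  A100      32   85       97
2   mnist    T4       2   23       88
3   mnist  A100      11   62       88
4   mnist    T4      50   83       88
5    wiki    T4      80   59       97
6    wiki    T4      86   97       97
7   mnist  A100      37   30       88
filter rows where dataset == 'wiki':
  dataset   gpu  epochs  acc  lr_x1e4
0    wiki    T4      63   46       97
1    wiki  A100      32   85       97
5    wiki    T4      80   59       97
6    wiki    T4      86   97       97
Then the sum of column 'epochs': 261

261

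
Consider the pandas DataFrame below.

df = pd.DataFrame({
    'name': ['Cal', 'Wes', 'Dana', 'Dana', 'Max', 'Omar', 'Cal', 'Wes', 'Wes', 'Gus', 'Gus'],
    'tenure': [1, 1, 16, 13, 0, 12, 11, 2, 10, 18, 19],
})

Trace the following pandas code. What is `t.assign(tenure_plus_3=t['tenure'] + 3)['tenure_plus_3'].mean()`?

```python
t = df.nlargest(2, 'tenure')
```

take 2 rows with largest tenure:
   name  tenure
10  Gus      19
9   Gus      18
add column tenure_plus_3 = t['tenure'] + 3:
   name  tenure  tenure_plus_3
10  Gus      19             22
9   Gus      18             21
mean of column 'tenure_plus_3' → 21.5

21.5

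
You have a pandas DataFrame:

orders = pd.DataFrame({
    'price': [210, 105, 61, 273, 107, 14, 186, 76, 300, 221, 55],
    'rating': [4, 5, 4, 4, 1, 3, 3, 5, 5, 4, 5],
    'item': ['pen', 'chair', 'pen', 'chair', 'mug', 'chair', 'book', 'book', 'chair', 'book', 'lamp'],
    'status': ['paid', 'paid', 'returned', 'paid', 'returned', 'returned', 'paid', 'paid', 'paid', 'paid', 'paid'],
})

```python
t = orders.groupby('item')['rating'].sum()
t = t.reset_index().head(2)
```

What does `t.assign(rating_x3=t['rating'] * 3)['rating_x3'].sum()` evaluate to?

87

group by item, sum of rating:
item
book     12
chair    17
lamp      5
mug       1
pen       8
Name: rating, dtype: int64
reset_index():
    item  rating
0   book      12
1  chair      17
2   lamp       5
3    mug       1
4    pen       8
take first 2 rows:
    item  rating
0   book      12
1  chair      17
add column rating_x3 = t['rating'] * 3:
    item  rating  rating_x3
0   book      12         36
1  chair      17         51
Taking the sum of column 'rating_x3' gives 87.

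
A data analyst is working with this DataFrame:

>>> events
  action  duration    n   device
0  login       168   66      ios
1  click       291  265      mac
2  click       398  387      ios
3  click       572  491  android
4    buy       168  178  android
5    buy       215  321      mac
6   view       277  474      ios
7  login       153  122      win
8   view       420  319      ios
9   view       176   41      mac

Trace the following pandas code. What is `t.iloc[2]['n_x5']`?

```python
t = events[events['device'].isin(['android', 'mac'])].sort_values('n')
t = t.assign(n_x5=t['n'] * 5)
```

1325

filter rows where device in ['android', 'mac']:
  action  duration    n   device
1  click       291  265      mac
3  click       572  491  android
4    buy       168  178  android
5    buy       215  321      mac
9   view       176   41      mac
sort by n:
  action  duration    n   device
9   view       176   41      mac
4    buy       168  178  android
1  click       291  265      mac
5    buy       215  321      mac
3  click       572  491  android
add column n_x5 = t['n'] * 5:
  action  duration    n   device  n_x5
9   view       176   41      mac   205
4    buy       168  178  android   890
1  click       291  265      mac  1325
5    buy       215  321      mac  1605
3  click       572  491  android  2455
value at position 2, column 'n_x5' → 1325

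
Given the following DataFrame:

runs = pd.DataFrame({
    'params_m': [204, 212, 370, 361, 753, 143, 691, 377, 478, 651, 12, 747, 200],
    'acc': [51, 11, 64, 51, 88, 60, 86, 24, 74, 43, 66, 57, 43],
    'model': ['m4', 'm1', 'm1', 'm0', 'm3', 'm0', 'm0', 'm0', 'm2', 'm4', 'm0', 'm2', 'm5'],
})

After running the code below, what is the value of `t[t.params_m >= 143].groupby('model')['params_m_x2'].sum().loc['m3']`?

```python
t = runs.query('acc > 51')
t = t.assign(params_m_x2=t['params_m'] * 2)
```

1506

filter rows where acc > 51:
    params_m  acc model
2        370   64    m1
4        753   88    m3
5        143   60    m0
6        691   86    m0
8        478   74    m2
10        12   66    m0
11       747   57    m2
add column params_m_x2 = t['params_m'] * 2:
    params_m  acc model  params_m_x2
2        370   64    m1          740
4        753   88    m3         1506
5        143   60    m0          286
6        691   86    m0         1382
8        478   74    m2          956
10        12   66    m0           24
11       747   57    m2         1494
filter rows where params_m >= 143:
    params_m  acc model  params_m_x2
2        370   64    m1          740
4        753   88    m3         1506
5        143   60    m0          286
6        691   86    m0         1382
8        478   74    m2          956
11       747   57    m2         1494
group by model, sum of params_m_x2:
model
m0    1668
m1     740
m2    2450
m3    1506
Name: params_m_x2, dtype: int64
Then the value at index 'm3': 1506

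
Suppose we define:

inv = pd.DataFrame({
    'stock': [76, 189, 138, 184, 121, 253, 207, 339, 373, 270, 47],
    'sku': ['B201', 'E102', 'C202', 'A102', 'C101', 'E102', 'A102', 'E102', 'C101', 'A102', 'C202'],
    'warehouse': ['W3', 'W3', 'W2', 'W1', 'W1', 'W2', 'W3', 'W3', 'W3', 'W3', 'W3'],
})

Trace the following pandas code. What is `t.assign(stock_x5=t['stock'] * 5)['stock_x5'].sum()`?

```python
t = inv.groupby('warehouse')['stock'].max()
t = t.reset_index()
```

4050

group by warehouse, max of stock:
warehouse
W1    184
W2    253
W3    373
Name: stock, dtype: int64
reset_index():
  warehouse  stock
0        W1    184
1        W2    253
2        W3    373
add column stock_x5 = t['stock'] * 5:
  warehouse  stock  stock_x5
0        W1    184       920
1        W2    253      1265
2        W3    373      1865
Reading off the sum of column 'stock_x5', we get 4050.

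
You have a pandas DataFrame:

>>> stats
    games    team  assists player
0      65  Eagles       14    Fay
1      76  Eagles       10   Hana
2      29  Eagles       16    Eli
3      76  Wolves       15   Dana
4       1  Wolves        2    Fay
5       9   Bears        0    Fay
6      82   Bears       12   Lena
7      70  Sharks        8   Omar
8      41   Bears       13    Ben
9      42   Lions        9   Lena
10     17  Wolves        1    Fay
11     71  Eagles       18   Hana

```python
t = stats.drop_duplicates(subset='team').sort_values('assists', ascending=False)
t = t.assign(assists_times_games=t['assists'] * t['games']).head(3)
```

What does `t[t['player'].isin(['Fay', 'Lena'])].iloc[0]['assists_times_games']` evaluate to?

910

drop duplicate team (keep=first):
   games    team  assists player
0     65  Eagles       14    Fay
3     76  Wolves       15   Dana
5      9   Bears        0    Fay
7     70  Sharks        8   Omar
9     42   Lions        9   Lena
sort by assists descending:
   games    team  assists player
3     76  Wolves       15   Dana
0     65  Eagles       14    Fay
9     42   Lions        9   Lena
7     70  Sharks        8   Omar
5      9   Bears        0    Fay
add column assists_times_games = t['assists'] * t['games']:
   games    team  assists player  assists_times_games
3     76  Wolves       15   Dana                 1140
0     65  Eagles       14    Fay                  910
9     42   Lions        9   Lena                  378
7     70  Sharks        8   Omar                  560
5      9   Bears        0    Fay                    0
take first 3 rows:
   games    team  assists player  assists_times_games
3     76  Wolves       15   Dana                 1140
0     65  Eagles       14    Fay                  910
9     42   Lions        9   Lena                  378
filter rows where player in ['Fay', 'Lena']:
   games    team  assists player  assists_times_games
0     65  Eagles       14    Fay                  910
9     42   Lions        9   Lena                  378
value at position 0, column 'assists_times_games' → 910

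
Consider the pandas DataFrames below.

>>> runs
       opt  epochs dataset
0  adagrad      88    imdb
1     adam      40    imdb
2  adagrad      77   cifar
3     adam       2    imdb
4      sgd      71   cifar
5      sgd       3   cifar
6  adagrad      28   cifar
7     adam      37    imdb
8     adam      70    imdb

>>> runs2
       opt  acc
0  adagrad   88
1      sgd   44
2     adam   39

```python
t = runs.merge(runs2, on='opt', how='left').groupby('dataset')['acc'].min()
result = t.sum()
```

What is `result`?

merge on 'opt' (how='left') → 9 rows:
       opt  epochs dataset  acc
0  adagrad      88    imdb   88
1     adam      40    imdb   39
2  adagrad      77   cifar   88
3     adam       2    imdb   39
4      sgd      71   cifar   44
5      sgd       3   cifar   44
6  adagrad      28   cifar   88
7     adam      37    imdb   39
8     adam      70    imdb   39
group by dataset, min of acc:
dataset
cifar    44
imdb     39
Name: acc, dtype: int64

83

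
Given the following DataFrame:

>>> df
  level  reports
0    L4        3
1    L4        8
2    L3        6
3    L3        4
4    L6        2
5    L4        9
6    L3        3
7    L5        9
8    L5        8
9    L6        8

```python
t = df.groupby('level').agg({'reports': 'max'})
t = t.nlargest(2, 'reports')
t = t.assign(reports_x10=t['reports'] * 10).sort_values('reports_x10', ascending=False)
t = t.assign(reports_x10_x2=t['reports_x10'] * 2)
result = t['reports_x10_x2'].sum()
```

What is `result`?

360

group by level, max of reports:
       reports
level         
L3           6
L4           9
L5           9
L6           8
take 2 rows with largest reports:
       reports
level         
L4           9
L5           9
add column reports_x10 = t['reports'] * 10:
       reports  reports_x10
level                      
L4           9           90
L5           9           90
sort by reports_x10 descending:
       reports  reports_x10
level                      
L4           9           90
L5           9           90
add column reports_x10_x2 = t['reports_x10'] * 2:
       reports  reports_x10  reports_x10_x2
level                                      
L4           9           90             180
L5           9           90             180
The sum of column 'reports_x10_x2' is 360.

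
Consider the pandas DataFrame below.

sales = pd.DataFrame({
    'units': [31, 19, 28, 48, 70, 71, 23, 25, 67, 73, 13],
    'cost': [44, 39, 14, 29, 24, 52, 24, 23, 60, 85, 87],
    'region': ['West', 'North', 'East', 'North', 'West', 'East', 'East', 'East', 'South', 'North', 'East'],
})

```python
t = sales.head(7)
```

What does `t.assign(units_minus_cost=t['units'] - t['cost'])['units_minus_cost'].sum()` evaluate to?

64

take first 7 rows:
   units  cost region
0     31    44   West
1     19    39  North
2     28    14   East
3     48    29  North
4     70    24   West
5     71    52   East
6     23    24   East
add column units_minus_cost = t['units'] - t['cost']:
   units  cost region  units_minus_cost
0     31    44   West               -13
1     19    39  North               -20
2     28    14   East                14
3     48    29  North                19
4     70    24   West                46
5     71    52   East                19
6     23    24   East                -1
Hence 64.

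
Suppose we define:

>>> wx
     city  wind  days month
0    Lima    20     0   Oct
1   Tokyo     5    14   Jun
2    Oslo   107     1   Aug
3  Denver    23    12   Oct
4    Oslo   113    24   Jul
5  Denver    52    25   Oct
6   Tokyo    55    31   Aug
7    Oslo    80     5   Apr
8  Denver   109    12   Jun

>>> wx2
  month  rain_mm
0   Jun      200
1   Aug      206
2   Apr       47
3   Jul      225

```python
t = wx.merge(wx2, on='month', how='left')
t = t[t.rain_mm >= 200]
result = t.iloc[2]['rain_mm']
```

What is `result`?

merge on 'month' (how='left') → 9 rows:
     city  wind  days month  rain_mm
0    Lima    20     0   Oct      NaN
1   Tokyo     5    14   Jun    200.0
2    Oslo   107     1   Aug    206.0
3  Denver    23    12   Oct      NaN
4    Oslo   113    24   Jul    225.0
5  Denver    52    25   Oct      NaN
6   Tokyo    55    31   Aug    206.0
7    Oslo    80     5   Apr     47.0
8  Denver   109    12   Jun    200.0
filter rows where rain_mm >= 200:
     city  wind  days month  rain_mm
1   Tokyo     5    14   Jun    200.0
2    Oslo   107     1   Aug    206.0
4    Oslo   113    24   Jul    225.0
6   Tokyo    55    31   Aug    206.0
8  Denver   109    12   Jun    200.0

225.0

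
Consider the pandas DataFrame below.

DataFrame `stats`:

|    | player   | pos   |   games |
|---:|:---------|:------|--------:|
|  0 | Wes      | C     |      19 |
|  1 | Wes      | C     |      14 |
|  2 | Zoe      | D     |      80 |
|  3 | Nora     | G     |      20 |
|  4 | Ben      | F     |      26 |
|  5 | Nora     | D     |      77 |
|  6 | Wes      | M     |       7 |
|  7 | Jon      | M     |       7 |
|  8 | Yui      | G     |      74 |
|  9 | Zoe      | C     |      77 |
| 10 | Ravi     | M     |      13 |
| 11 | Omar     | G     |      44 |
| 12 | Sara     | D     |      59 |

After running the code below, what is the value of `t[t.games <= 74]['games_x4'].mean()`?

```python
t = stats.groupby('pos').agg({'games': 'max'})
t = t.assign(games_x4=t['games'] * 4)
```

150.666666667

group by pos, max of games:
     games
pos       
C       77
D       80
F       26
G       74
M       13
add column games_x4 = t['games'] * 4:
     games  games_x4
pos                 
C       77       308
D       80       320
F       26       104
G       74       296
M       13        52
filter rows where games <= 74:
     games  games_x4
pos                 
F       26       104
G       74       296
M       13        52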